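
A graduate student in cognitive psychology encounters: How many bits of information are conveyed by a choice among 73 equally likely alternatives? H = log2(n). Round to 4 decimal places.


H = log2(n)
H = log2(73)
= 6.1898


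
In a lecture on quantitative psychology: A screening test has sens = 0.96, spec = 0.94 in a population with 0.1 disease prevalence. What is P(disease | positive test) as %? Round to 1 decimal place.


PPV = (sens * prev) / (sens * prev + (1-spec) * (1-prev))
Numerator = 0.96 * 0.1 = 0.096
P(positive and no disease) = (1 - spec) * (1 - prev) = (1 - 0.94) * (1 - 0.1) = 0.054
Denominator = 0.096 + 0.054 = 0.15
PPV = 0.096 / 0.15 = 0.64
As percentage = 64.0


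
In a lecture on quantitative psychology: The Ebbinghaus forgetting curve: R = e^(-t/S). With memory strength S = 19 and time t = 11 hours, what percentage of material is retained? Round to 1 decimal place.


R = e^(-t/S)
-t/S = -11/19 = -0.578947
R = e^(-0.578947) = 0.560488
Percentage = 0.560488 * 100
= 56.0


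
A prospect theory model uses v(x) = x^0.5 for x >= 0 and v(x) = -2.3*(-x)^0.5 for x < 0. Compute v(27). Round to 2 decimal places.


Since x = 27 >= 0, use v(x) = x^0.5
27^0.5 = 5.1962
v(27) = 5.20


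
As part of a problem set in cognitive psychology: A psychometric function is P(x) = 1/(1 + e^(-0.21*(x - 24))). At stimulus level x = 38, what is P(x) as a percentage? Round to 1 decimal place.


P(x) = 1/(1 + e^(-0.21*(38 - 24)))
Exponent = -0.21 * 14 = -2.94
e^(-2.94) = 0.052866
P = 1/(1 + 0.052866) = 0.949788
Percentage = 95.0


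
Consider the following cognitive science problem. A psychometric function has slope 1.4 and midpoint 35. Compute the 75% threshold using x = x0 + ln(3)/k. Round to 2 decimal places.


At P = 0.75: 0.75 = 1/(1 + e^(-k*(x-x0)))
Solving: e^(-k*(x-x0)) = 1/3
x = x0 + ln(3)/k
ln(3) = 1.0986
x = 35 + 1.0986/1.4
= 35 + 0.7847
= 35.78


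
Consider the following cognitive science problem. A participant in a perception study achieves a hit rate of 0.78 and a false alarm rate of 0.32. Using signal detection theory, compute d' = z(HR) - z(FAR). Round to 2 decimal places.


d' = z(HR) - z(FAR)
z(0.78) = 0.7722
z(0.32) = -0.4677
d' = 0.7722 - -0.4677
= 1.24


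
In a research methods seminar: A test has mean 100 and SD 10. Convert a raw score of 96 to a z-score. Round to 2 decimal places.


z = (X - mu) / sigma
= (96 - 100) / 10
= -4 / 10
= -0.40


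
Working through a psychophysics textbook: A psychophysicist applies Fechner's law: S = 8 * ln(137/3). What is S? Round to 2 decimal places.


S = 8 * ln(137/3)
I/I0 = 45.666667
ln(45.666667) = 3.8214
S = 8 * 3.8214
= 30.57


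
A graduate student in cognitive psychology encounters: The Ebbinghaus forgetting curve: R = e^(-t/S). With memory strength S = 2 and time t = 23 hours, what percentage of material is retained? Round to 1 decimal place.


R = e^(-t/S)
-t/S = -23/2 = -11.5
R = e^(-11.5) = 1e-05
Percentage = 1e-05 * 100
= 0.0


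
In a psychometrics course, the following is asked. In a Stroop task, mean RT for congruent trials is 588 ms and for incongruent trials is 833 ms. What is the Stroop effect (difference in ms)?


Stroop effect = RT(incongruent) - RT(congruent)
= 833 - 588
= 245 ms


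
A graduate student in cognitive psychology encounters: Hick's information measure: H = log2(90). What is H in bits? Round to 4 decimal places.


H = log2(n)
H = log2(90)
= 6.4919


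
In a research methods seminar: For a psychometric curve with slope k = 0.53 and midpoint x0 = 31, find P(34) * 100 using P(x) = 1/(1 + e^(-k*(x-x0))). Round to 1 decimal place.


P(x) = 1/(1 + e^(-0.53*(34 - 31)))
Exponent = -0.53 * 3 = -1.59
e^(-1.59) = 0.203926
P = 1/(1 + 0.203926) = 0.830616
Percentage = 83.1


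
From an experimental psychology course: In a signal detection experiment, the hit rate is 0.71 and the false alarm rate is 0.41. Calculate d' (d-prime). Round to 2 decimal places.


d' = z(HR) - z(FAR)
z(0.71) = 0.5534
z(0.41) = -0.2275
d' = 0.5534 - -0.2275
= 0.78


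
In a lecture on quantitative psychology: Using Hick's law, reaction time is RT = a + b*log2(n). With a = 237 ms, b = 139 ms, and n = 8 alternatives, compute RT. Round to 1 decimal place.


RT = 237 + 139 * log2(8)
log2(8) = 3.0
RT = 237 + 139 * 3.0
= 237 + 417.0
= 654.0 ms


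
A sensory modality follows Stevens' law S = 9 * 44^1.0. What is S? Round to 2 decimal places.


S = 9 * 44^1.0
44^1.0 = 44.0
S = 9 * 44.0
= 396.00


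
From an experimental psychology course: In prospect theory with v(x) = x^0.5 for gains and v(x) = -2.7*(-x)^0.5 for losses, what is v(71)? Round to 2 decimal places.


Since x = 71 >= 0, use v(x) = x^0.5
71^0.5 = 8.4261
v(71) = 8.43


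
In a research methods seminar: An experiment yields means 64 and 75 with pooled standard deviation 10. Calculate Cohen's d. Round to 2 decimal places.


Cohen's d = (M1 - M2) / S_pooled
= (64 - 75) / 10
= -11 / 10
= -1.10


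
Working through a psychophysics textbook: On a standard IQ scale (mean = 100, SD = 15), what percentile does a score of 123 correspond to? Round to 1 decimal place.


z = (IQ - mean) / SD
z = (123 - 100) / 15 = 1.5333
Percentile = Phi(1.5333) * 100
Phi(1.5333) = 0.937399
= 93.7


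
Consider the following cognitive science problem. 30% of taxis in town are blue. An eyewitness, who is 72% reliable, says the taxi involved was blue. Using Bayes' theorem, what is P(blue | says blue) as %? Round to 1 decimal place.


P(blue | says blue) = P(says blue | blue)*P(blue) / [P(says blue | blue)*P(blue) + P(says blue | not blue)*P(not blue)]
Numerator = 0.72 * 0.3 = 0.216
False identification = 0.28 * 0.7 = 0.196
P = 0.216 / (0.216 + 0.196)
= 0.216 / 0.412
As percentage = 52.4


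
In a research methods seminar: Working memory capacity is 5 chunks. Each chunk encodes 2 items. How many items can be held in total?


Total items = chunks * items_per_chunk
= 5 * 2
= 10


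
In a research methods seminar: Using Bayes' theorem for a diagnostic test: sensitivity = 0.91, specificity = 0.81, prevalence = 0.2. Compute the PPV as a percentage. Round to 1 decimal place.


PPV = (sens * prev) / (sens * prev + (1-spec) * (1-prev))
Numerator = 0.91 * 0.2 = 0.182
P(positive and no disease) = (1 - spec) * (1 - prev) = (1 - 0.81) * (1 - 0.2) = 0.152
Denominator = 0.182 + 0.152 = 0.334
PPV = 0.182 / 0.334 = 0.54491
As percentage = 54.5


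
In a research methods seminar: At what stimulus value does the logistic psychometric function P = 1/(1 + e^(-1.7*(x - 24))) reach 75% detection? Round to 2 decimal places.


At P = 0.75: 0.75 = 1/(1 + e^(-k*(x-x0)))
Solving: e^(-k*(x-x0)) = 1/3
x = x0 + ln(3)/k
ln(3) = 1.0986
x = 24 + 1.0986/1.7
= 24 + 0.6462
= 24.65


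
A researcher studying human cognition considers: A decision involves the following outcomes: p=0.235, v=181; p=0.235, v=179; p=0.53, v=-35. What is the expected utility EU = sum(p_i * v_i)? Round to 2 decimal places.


EU = sum(p_i * v_i)
0.235 * 181 = 42.535
0.235 * 179 = 42.065
0.53 * -35 = -18.55
EU = 42.535 + 42.065 + -18.55
= 66.05


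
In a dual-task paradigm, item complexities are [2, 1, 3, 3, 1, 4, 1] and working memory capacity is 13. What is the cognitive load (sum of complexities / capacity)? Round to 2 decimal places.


Total complexity = 2 + 1 + 3 + 3 + 1 + 4 + 1 = 15
Load = total / capacity = 15 / 13
= 1.15


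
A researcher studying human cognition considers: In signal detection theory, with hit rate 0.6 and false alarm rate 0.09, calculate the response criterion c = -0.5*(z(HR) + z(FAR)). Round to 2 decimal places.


c = -0.5 * (z(HR) + z(FAR))
z(0.6) = 0.2533
z(0.09) = -1.3408
c = -0.5 * (0.2533 + -1.3408)
= -0.5 * -1.0875
= 0.54


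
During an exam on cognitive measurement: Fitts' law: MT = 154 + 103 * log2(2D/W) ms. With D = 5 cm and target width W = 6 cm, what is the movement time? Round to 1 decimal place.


MT = 154 + 103 * log2(2*5/6)
2D/W = 1.666667
log2(1.666667) = 0.737
MT = 154 + 103 * 0.737
= 229.9 ms


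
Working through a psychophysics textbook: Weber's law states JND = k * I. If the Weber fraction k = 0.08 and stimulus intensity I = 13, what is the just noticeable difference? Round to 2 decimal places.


JND = k * I
JND = 0.08 * 13
= 1.04


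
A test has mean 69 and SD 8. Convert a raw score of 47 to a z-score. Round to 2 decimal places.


z = (X - mu) / sigma
= (47 - 69) / 8
= -22 / 8
= -2.75


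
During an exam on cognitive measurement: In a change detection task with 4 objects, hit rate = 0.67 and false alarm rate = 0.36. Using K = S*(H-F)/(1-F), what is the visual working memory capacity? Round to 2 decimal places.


K = S * (H - F) / (1 - F)
H - F = 0.31
1 - F = 0.64
K = 4 * 0.31 / 0.64
= 1.94


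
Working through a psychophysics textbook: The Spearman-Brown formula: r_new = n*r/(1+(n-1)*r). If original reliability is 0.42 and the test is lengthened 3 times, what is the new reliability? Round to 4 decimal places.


r_new = n*r / (1 + (n-1)*r)
Numerator = 3 * 0.42 = 1.26
Denominator = 1 + 2 * 0.42 = 1.84
r_new = 1.26 / 1.84
= 0.6848


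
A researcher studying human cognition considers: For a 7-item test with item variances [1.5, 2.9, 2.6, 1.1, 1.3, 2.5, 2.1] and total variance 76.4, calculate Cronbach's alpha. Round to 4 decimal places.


alpha = (k/(k-1)) * (1 - sum(s_i^2)/s_total^2)
sum(item variances) = 14.0
k/(k-1) = 7/6 = 1.166667
1 - 14.0/76.4 = 1 - 0.183246 = 0.816754
alpha = 1.166667 * 0.816754
= 0.9529


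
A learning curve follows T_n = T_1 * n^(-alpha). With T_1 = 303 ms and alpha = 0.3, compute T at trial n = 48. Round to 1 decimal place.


T_n = 303 * 48^(-0.3)
48^(-0.3) = 0.31306
T_n = 303 * 0.31306
= 94.9 ms


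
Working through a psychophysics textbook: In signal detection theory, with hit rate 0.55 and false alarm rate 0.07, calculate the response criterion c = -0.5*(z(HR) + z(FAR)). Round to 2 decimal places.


c = -0.5 * (z(HR) + z(FAR))
z(0.55) = 0.1257
z(0.07) = -1.4758
c = -0.5 * (0.1257 + -1.4758)
= -0.5 * -1.3501
= 0.68


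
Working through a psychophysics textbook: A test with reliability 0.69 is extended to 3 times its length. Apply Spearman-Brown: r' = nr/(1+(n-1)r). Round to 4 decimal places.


r_new = n*r / (1 + (n-1)*r)
Numerator = 3 * 0.69 = 2.07
Denominator = 1 + 2 * 0.69 = 2.38
r_new = 2.07 / 2.38
= 0.8697


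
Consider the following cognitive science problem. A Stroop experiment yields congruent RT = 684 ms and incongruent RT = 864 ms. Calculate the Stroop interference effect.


Stroop effect = RT(incongruent) - RT(congruent)
= 864 - 684
= 180 ms


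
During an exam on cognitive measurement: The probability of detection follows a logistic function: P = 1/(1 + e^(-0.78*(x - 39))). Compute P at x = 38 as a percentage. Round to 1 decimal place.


P(x) = 1/(1 + e^(-0.78*(38 - 39)))
Exponent = -0.78 * -1 = 0.78
e^(0.78) = 2.181472
P = 1/(1 + 2.181472) = 0.31432
Percentage = 31.4


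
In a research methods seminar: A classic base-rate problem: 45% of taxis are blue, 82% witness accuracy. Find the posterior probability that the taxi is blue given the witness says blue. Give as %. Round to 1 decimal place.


P(blue | says blue) = P(says blue | blue)*P(blue) / [P(says blue | blue)*P(blue) + P(says blue | not blue)*P(not blue)]
Numerator = 0.82 * 0.45 = 0.369
False identification = 0.18 * 0.55 = 0.099
P = 0.369 / (0.369 + 0.099)
= 0.369 / 0.468
As percentage = 78.8


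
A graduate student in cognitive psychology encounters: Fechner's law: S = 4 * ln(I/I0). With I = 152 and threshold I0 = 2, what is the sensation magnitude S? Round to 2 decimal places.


S = 4 * ln(152/2)
I/I0 = 76.0
ln(76.0) = 4.3307
S = 4 * 4.3307
= 17.32


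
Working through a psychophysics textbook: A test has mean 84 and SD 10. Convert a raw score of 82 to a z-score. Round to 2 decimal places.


z = (X - mu) / sigma
= (82 - 84) / 10
= -2 / 10
= -0.20


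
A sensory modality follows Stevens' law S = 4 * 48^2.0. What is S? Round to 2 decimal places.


S = 4 * 48^2.0
48^2.0 = 2304.0
S = 4 * 2304.0
= 9216.00


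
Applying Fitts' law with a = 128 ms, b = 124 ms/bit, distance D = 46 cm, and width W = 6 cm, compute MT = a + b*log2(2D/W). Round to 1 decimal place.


MT = 128 + 124 * log2(2*46/6)
2D/W = 15.333333
log2(15.333333) = 3.9386
MT = 128 + 124 * 3.9386
= 616.4 ms


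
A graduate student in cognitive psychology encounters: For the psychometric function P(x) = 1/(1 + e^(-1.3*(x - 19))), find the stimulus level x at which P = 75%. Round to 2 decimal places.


At P = 0.75: 0.75 = 1/(1 + e^(-k*(x-x0)))
Solving: e^(-k*(x-x0)) = 1/3
x = x0 + ln(3)/k
ln(3) = 1.0986
x = 19 + 1.0986/1.3
= 19 + 0.8451
= 19.85


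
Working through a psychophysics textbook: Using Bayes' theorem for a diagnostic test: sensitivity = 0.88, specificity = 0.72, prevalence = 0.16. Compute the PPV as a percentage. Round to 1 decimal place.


PPV = (sens * prev) / (sens * prev + (1-spec) * (1-prev))
Numerator = 0.88 * 0.16 = 0.1408
P(positive and no disease) = (1 - spec) * (1 - prev) = (1 - 0.72) * (1 - 0.16) = 0.2352
Denominator = 0.1408 + 0.2352 = 0.376
PPV = 0.1408 / 0.376 = 0.374468
As percentage = 37.4


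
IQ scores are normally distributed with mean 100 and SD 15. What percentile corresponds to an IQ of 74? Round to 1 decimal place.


z = (IQ - mean) / SD
z = (74 - 100) / 15 = -1.7333
Percentile = Phi(-1.7333) * 100
Phi(-1.7333) = 0.041521
= 4.2


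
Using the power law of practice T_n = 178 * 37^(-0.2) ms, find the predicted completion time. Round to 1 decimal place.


T_n = 178 * 37^(-0.2)
37^(-0.2) = 0.485691
T_n = 178 * 0.485691
= 86.5 ms


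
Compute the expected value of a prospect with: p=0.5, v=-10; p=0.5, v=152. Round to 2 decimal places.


EU = sum(p_i * v_i)
0.5 * -10 = -5.0
0.5 * 152 = 76.0
EU = -5.0 + 76.0
= 71.00


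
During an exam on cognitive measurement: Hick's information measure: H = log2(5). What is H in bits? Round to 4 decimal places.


H = log2(n)
H = log2(5)
= 2.3219


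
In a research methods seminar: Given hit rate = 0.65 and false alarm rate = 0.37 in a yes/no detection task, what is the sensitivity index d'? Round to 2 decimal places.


d' = z(HR) - z(FAR)
z(0.65) = 0.3853
z(0.37) = -0.3319
d' = 0.3853 - -0.3319
= 0.72


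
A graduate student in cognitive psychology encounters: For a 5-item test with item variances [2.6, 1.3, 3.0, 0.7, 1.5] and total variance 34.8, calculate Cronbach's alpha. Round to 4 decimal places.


alpha = (k/(k-1)) * (1 - sum(s_i^2)/s_total^2)
sum(item variances) = 9.1
k/(k-1) = 5/4 = 1.25
1 - 9.1/34.8 = 1 - 0.261494 = 0.738506
alpha = 1.25 * 0.738506
= 0.9231


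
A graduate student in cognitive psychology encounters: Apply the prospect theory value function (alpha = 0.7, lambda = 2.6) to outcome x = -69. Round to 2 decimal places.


Since x = -69 < 0, use v(x) = -lambda*(-x)^alpha
(-x) = 69
69^0.7 = 19.3729
v(-69) = -2.6 * 19.3729
= -50.37


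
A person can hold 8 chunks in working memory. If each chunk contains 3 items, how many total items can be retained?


Total items = chunks * items_per_chunk
= 8 * 3
= 24


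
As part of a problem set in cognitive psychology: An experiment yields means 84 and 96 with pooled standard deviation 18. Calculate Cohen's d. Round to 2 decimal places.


Cohen's d = (M1 - M2) / S_pooled
= (84 - 96) / 18
= -12 / 18
= -0.67


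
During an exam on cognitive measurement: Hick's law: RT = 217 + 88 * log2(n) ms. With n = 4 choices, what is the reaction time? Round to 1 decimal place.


RT = 217 + 88 * log2(4)
log2(4) = 2.0
RT = 217 + 88 * 2.0
= 217 + 176.0
= 393.0 ms


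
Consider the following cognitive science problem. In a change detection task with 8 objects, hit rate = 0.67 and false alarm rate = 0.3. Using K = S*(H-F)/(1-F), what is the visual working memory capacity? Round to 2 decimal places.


K = S * (H - F) / (1 - F)
H - F = 0.37
1 - F = 0.7
K = 8 * 0.37 / 0.7
= 4.23


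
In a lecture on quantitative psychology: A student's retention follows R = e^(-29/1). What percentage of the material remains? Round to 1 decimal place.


R = e^(-t/S)
-t/S = -29/1 = -29.0
R = e^(-29.0) = 0.0
Percentage = 0.0 * 100
= 0.0


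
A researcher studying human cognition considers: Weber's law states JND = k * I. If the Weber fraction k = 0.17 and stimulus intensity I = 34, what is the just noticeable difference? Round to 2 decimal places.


JND = k * I
JND = 0.17 * 34
= 5.78


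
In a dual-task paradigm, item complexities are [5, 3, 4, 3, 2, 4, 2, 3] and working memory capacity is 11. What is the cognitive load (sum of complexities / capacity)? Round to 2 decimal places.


Total complexity = 5 + 3 + 4 + 3 + 2 + 4 + 2 + 3 = 26
Load = total / capacity = 26 / 11
= 2.36


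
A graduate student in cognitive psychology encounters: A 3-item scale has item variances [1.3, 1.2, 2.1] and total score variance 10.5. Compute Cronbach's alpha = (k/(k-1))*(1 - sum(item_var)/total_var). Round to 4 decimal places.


alpha = (k/(k-1)) * (1 - sum(s_i^2)/s_total^2)
sum(item variances) = 4.6
k/(k-1) = 3/2 = 1.5
1 - 4.6/10.5 = 1 - 0.438095 = 0.561905
alpha = 1.5 * 0.561905
= 0.8429


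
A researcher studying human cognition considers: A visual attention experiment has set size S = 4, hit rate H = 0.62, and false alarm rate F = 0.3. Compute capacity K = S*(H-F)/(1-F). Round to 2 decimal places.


K = S * (H - F) / (1 - F)
H - F = 0.32
1 - F = 0.7
K = 4 * 0.32 / 0.7
= 1.83


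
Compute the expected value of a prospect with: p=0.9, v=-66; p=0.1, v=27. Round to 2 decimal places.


EU = sum(p_i * v_i)
0.9 * -66 = -59.4
0.1 * 27 = 2.7
EU = -59.4 + 2.7
= -56.70


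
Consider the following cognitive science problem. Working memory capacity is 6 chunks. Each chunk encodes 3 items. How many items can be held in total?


Total items = chunks * items_per_chunk
= 6 * 3
= 18


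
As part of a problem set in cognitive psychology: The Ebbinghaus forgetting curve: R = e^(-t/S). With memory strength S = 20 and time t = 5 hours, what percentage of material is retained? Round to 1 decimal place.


R = e^(-t/S)
-t/S = -5/20 = -0.25
R = e^(-0.25) = 0.778801
Percentage = 0.778801 * 100
= 77.9


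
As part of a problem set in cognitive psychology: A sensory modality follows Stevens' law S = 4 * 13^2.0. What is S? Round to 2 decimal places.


S = 4 * 13^2.0
13^2.0 = 169.0
S = 4 * 169.0
= 676.00


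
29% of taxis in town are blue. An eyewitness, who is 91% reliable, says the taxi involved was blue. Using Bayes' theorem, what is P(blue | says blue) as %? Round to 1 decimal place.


P(blue | says blue) = P(says blue | blue)*P(blue) / [P(says blue | blue)*P(blue) + P(says blue | not blue)*P(not blue)]
Numerator = 0.91 * 0.29 = 0.2639
False identification = 0.09 * 0.71 = 0.0639
P = 0.2639 / (0.2639 + 0.0639)
= 0.2639 / 0.3278
As percentage = 80.5


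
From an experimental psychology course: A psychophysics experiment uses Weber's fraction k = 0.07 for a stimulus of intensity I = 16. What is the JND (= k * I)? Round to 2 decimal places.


JND = k * I
JND = 0.07 * 16
= 1.12


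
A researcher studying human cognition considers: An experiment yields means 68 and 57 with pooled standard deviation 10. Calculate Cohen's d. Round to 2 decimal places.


Cohen's d = (M1 - M2) / S_pooled
= (68 - 57) / 10
= 11 / 10
= 1.10


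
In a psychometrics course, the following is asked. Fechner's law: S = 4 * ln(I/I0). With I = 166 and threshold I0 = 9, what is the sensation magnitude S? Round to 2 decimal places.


S = 4 * ln(166/9)
I/I0 = 18.444444
ln(18.444444) = 2.9148
S = 4 * 2.9148
= 11.66


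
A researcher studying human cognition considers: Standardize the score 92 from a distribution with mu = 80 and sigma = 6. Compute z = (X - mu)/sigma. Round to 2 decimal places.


z = (X - mu) / sigma
= (92 - 80) / 6
= 12 / 6
= 2.00


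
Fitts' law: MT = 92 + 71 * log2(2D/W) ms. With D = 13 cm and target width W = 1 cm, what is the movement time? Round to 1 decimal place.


MT = 92 + 71 * log2(2*13/1)
2D/W = 26.0
log2(26.0) = 4.7004
MT = 92 + 71 * 4.7004
= 425.7 ms


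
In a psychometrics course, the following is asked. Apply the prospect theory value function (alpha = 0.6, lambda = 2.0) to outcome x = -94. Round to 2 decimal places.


Since x = -94 < 0, use v(x) = -lambda*(-x)^alpha
(-x) = 94
94^0.6 = 15.2713
v(-94) = -2.0 * 15.2713
= -30.54


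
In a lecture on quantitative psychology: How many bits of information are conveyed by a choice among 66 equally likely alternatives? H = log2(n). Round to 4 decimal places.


H = log2(n)
H = log2(66)
= 6.0444


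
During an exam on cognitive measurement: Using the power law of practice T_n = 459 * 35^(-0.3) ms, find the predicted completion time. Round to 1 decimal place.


T_n = 459 * 35^(-0.3)
35^(-0.3) = 0.344175
T_n = 459 * 0.344175
= 158.0 ms


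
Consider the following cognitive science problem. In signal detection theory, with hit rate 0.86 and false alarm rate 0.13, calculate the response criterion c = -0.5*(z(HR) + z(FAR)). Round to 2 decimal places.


c = -0.5 * (z(HR) + z(FAR))
z(0.86) = 1.0803
z(0.13) = -1.1264
c = -0.5 * (1.0803 + -1.1264)
= -0.5 * -0.0461
= 0.02


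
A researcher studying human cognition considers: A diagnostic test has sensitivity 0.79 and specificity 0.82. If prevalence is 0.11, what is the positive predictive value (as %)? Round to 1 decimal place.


PPV = (sens * prev) / (sens * prev + (1-spec) * (1-prev))
Numerator = 0.79 * 0.11 = 0.0869
P(positive and no disease) = (1 - spec) * (1 - prev) = (1 - 0.82) * (1 - 0.11) = 0.1602
Denominator = 0.0869 + 0.1602 = 0.2471
PPV = 0.0869 / 0.2471 = 0.351679
As percentage = 35.2


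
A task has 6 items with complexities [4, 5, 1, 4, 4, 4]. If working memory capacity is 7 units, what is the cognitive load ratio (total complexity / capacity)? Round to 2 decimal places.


Total complexity = 4 + 5 + 1 + 4 + 4 + 4 = 22
Load = total / capacity = 22 / 7
= 3.14


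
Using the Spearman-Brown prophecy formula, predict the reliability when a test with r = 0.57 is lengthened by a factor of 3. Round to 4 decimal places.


r_new = n*r / (1 + (n-1)*r)
Numerator = 3 * 0.57 = 1.71
Denominator = 1 + 2 * 0.57 = 2.14
r_new = 1.71 / 2.14
= 0.7991


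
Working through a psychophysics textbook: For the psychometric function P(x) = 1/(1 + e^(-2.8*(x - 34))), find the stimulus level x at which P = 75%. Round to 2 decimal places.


At P = 0.75: 0.75 = 1/(1 + e^(-k*(x-x0)))
Solving: e^(-k*(x-x0)) = 1/3
x = x0 + ln(3)/k
ln(3) = 1.0986
x = 34 + 1.0986/2.8
= 34 + 0.3924
= 34.39


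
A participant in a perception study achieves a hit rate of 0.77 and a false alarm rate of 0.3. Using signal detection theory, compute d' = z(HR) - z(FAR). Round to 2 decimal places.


d' = z(HR) - z(FAR)
z(0.77) = 0.7388
z(0.3) = -0.5244
d' = 0.7388 - -0.5244
= 1.26


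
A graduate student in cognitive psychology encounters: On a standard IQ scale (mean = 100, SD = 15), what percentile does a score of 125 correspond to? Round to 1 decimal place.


z = (IQ - mean) / SD
z = (125 - 100) / 15 = 1.6667
Percentile = Phi(1.6667) * 100
Phi(1.6667) = 0.952213
= 95.2


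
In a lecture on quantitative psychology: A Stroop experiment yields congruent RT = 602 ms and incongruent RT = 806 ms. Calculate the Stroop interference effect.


Stroop effect = RT(incongruent) - RT(congruent)
= 806 - 602
= 204 ms


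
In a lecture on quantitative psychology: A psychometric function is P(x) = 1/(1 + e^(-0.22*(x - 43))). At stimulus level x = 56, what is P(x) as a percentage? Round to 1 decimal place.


P(x) = 1/(1 + e^(-0.22*(56 - 43)))
Exponent = -0.22 * 13 = -2.86
e^(-2.86) = 0.057269
P = 1/(1 + 0.057269) = 0.945833
Percentage = 94.6


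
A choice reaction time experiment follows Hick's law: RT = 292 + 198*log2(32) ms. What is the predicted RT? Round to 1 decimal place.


RT = 292 + 198 * log2(32)
log2(32) = 5.0
RT = 292 + 198 * 5.0
= 292 + 990.0
= 1282.0 ms


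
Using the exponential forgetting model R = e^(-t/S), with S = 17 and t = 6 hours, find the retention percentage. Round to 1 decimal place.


R = e^(-t/S)
-t/S = -6/17 = -0.352941
R = e^(-0.352941) = 0.702619
Percentage = 0.702619 * 100
= 70.3


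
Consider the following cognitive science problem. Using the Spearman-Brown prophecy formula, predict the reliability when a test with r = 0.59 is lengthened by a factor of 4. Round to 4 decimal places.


r_new = n*r / (1 + (n-1)*r)
Numerator = 4 * 0.59 = 2.36
Denominator = 1 + 3 * 0.59 = 2.77
r_new = 2.36 / 2.77
= 0.8520


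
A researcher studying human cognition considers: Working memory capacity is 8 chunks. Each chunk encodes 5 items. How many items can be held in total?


Total items = chunks * items_per_chunk
= 8 * 5
= 40


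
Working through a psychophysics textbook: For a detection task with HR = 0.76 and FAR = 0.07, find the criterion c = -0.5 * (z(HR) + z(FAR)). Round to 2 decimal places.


c = -0.5 * (z(HR) + z(FAR))
z(0.76) = 0.7063
z(0.07) = -1.4758
c = -0.5 * (0.7063 + -1.4758)
= -0.5 * -0.7695
= 0.38


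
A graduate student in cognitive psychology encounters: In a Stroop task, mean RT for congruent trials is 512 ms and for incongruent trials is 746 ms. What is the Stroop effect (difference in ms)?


Stroop effect = RT(incongruent) - RT(congruent)
= 746 - 512
= 234 ms


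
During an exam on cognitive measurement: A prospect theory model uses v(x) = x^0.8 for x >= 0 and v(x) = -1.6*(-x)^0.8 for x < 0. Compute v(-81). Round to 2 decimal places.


Since x = -81 < 0, use v(x) = -lambda*(-x)^alpha
(-x) = 81
81^0.8 = 33.6347
v(-81) = -1.6 * 33.6347
= -53.82


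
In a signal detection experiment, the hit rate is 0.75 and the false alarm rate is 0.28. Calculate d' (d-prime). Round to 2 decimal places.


d' = z(HR) - z(FAR)
z(0.75) = 0.6745
z(0.28) = -0.5828
d' = 0.6745 - -0.5828
= 1.26


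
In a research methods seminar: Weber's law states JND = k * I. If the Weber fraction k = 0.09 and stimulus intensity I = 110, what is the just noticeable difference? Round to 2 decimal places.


JND = k * I
JND = 0.09 * 110
= 9.90


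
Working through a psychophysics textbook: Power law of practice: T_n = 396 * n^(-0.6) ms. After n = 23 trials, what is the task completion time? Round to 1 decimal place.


T_n = 396 * 23^(-0.6)
23^(-0.6) = 0.152392
T_n = 396 * 0.152392
= 60.3 ms


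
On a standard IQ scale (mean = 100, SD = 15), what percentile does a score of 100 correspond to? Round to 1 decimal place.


z = (IQ - mean) / SD
z = (100 - 100) / 15 = 0.0
Percentile = Phi(0.0) * 100
Phi(0.0) = 0.5
= 50.0


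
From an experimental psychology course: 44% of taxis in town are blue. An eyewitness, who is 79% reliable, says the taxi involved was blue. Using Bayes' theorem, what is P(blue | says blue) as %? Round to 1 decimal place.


P(blue | says blue) = P(says blue | blue)*P(blue) / [P(says blue | blue)*P(blue) + P(says blue | not blue)*P(not blue)]
Numerator = 0.79 * 0.44 = 0.3476
False identification = 0.21 * 0.56 = 0.1176
P = 0.3476 / (0.3476 + 0.1176)
= 0.3476 / 0.4652
As percentage = 74.7


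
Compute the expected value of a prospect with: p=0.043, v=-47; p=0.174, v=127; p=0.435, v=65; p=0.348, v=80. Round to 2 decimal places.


EU = sum(p_i * v_i)
0.043 * -47 = -2.021
0.174 * 127 = 22.098
0.435 * 65 = 28.275
0.348 * 80 = 27.84
EU = -2.021 + 22.098 + 28.275 + 27.84
= 76.19


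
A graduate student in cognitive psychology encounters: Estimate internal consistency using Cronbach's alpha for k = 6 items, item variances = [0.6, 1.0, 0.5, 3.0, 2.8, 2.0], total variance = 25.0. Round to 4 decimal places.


alpha = (k/(k-1)) * (1 - sum(s_i^2)/s_total^2)
sum(item variances) = 9.9
k/(k-1) = 6/5 = 1.2
1 - 9.9/25.0 = 1 - 0.396 = 0.604
alpha = 1.2 * 0.604
= 0.7248


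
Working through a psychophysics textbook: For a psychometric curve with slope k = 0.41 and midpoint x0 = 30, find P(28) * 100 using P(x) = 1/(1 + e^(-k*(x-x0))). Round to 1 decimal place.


P(x) = 1/(1 + e^(-0.41*(28 - 30)))
Exponent = -0.41 * -2 = 0.82
e^(0.82) = 2.2705
P = 1/(1 + 2.2705) = 0.305764
Percentage = 30.6


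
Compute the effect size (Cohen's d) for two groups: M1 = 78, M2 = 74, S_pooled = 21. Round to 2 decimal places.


Cohen's d = (M1 - M2) / S_pooled
= (78 - 74) / 21
= 4 / 21
= 0.19


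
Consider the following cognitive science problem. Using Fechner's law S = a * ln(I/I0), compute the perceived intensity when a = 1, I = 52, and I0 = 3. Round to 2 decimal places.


S = 1 * ln(52/3)
I/I0 = 17.333333
ln(17.333333) = 2.8526
S = 1 * 2.8526
= 2.85


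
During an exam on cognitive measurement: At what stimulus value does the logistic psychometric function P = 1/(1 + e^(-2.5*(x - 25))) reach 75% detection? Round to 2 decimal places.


At P = 0.75: 0.75 = 1/(1 + e^(-k*(x-x0)))
Solving: e^(-k*(x-x0)) = 1/3
x = x0 + ln(3)/k
ln(3) = 1.0986
x = 25 + 1.0986/2.5
= 25 + 0.4394
= 25.44


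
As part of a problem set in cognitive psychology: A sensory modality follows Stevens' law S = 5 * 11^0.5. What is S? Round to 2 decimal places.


S = 5 * 11^0.5
11^0.5 = 3.3166
S = 5 * 3.3166
= 16.58


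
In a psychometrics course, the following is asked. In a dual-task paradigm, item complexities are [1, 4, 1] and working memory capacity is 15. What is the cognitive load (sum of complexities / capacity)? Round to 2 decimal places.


Total complexity = 1 + 4 + 1 = 6
Load = total / capacity = 6 / 15
= 0.40


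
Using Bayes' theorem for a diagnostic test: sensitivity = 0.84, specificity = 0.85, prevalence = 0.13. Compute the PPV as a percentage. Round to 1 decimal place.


PPV = (sens * prev) / (sens * prev + (1-spec) * (1-prev))
Numerator = 0.84 * 0.13 = 0.1092
P(positive and no disease) = (1 - spec) * (1 - prev) = (1 - 0.85) * (1 - 0.13) = 0.1305
Denominator = 0.1092 + 0.1305 = 0.2397
PPV = 0.1092 / 0.2397 = 0.455569
As percentage = 45.6


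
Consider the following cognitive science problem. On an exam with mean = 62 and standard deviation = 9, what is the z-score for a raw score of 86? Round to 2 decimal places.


z = (X - mu) / sigma
= (86 - 62) / 9
= 24 / 9
= 2.67


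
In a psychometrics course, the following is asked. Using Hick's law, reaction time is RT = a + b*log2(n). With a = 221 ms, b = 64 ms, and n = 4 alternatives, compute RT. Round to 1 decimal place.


RT = 221 + 64 * log2(4)
log2(4) = 2.0
RT = 221 + 64 * 2.0
= 221 + 128.0
= 349.0 ms


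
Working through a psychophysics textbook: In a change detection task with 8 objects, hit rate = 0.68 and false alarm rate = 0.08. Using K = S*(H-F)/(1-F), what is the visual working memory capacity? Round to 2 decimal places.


K = S * (H - F) / (1 - F)
H - F = 0.6
1 - F = 0.92
K = 8 * 0.6 / 0.92
= 5.22


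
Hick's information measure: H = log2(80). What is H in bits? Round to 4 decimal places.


H = log2(n)
H = log2(80)
= 6.3219


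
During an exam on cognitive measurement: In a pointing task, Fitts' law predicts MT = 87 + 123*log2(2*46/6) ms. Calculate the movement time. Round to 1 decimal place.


MT = 87 + 123 * log2(2*46/6)
2D/W = 15.333333
log2(15.333333) = 3.9386
MT = 87 + 123 * 3.9386
= 571.4 ms


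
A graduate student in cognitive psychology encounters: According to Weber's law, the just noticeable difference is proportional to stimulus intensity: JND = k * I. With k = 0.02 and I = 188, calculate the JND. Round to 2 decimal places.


JND = k * I
JND = 0.02 * 188
= 3.76


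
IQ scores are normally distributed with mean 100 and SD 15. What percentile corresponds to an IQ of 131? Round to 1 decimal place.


z = (IQ - mean) / SD
z = (131 - 100) / 15 = 2.0667
Percentile = Phi(2.0667) * 100
Phi(2.0667) = 0.980619
= 98.1


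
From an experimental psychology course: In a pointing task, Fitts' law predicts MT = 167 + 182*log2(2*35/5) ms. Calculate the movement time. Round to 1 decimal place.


MT = 167 + 182 * log2(2*35/5)
2D/W = 14.0
log2(14.0) = 3.8074
MT = 167 + 182 * 3.8074
= 859.9 ms


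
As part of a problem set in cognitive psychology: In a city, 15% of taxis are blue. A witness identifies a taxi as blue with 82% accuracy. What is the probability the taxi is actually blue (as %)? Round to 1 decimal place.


P(blue | says blue) = P(says blue | blue)*P(blue) / [P(says blue | blue)*P(blue) + P(says blue | not blue)*P(not blue)]
Numerator = 0.82 * 0.15 = 0.123
False identification = 0.18 * 0.85 = 0.153
P = 0.123 / (0.123 + 0.153)
= 0.123 / 0.276
As percentage = 44.6


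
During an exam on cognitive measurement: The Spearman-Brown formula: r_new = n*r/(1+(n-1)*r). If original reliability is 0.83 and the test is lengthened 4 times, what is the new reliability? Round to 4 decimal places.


r_new = n*r / (1 + (n-1)*r)
Numerator = 4 * 0.83 = 3.32
Denominator = 1 + 3 * 0.83 = 3.49
r_new = 3.32 / 3.49
= 0.9513


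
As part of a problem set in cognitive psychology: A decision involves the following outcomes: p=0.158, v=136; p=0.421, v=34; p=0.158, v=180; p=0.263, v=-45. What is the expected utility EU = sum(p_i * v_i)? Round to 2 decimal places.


EU = sum(p_i * v_i)
0.158 * 136 = 21.488
0.421 * 34 = 14.314
0.158 * 180 = 28.44
0.263 * -45 = -11.835
EU = 21.488 + 14.314 + 28.44 + -11.835
= 52.41


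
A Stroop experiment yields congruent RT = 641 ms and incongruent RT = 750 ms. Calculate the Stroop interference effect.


Stroop effect = RT(incongruent) - RT(congruent)
= 750 - 641
= 109 ms


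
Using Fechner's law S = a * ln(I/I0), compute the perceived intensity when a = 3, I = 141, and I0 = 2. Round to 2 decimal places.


S = 3 * ln(141/2)
I/I0 = 70.5
ln(70.5) = 4.2556
S = 3 * 4.2556
= 12.77


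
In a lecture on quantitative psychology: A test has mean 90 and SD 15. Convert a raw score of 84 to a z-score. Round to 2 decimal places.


z = (X - mu) / sigma
= (84 - 90) / 15
= -6 / 15
= -0.40


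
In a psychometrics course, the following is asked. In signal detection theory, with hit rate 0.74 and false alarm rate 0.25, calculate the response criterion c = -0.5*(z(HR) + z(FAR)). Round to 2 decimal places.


c = -0.5 * (z(HR) + z(FAR))
z(0.74) = 0.6433
z(0.25) = -0.6745
c = -0.5 * (0.6433 + -0.6745)
= -0.5 * -0.0312
= 0.02


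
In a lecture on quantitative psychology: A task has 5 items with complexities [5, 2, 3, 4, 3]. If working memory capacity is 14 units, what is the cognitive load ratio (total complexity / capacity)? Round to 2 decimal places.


Total complexity = 5 + 2 + 3 + 4 + 3 = 17
Load = total / capacity = 17 / 14
= 1.21


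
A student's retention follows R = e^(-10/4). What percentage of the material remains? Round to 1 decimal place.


R = e^(-t/S)
-t/S = -10/4 = -2.5
R = e^(-2.5) = 0.082085
Percentage = 0.082085 * 100
= 8.2


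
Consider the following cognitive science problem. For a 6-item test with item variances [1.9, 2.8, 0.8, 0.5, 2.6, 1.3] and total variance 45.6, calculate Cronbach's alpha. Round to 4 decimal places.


alpha = (k/(k-1)) * (1 - sum(s_i^2)/s_total^2)
sum(item variances) = 9.9
k/(k-1) = 6/5 = 1.2
1 - 9.9/45.6 = 1 - 0.217105 = 0.782895
alpha = 1.2 * 0.782895
= 0.9395


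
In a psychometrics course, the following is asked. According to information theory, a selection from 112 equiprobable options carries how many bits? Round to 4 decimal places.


H = log2(n)
H = log2(112)
= 6.8074


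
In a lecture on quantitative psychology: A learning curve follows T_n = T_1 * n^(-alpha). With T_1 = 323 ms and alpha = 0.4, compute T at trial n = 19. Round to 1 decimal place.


T_n = 323 * 19^(-0.4)
19^(-0.4) = 0.307963
T_n = 323 * 0.307963
= 99.5 ms


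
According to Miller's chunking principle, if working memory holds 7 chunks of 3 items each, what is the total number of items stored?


Total items = chunks * items_per_chunk
= 7 * 3
= 21


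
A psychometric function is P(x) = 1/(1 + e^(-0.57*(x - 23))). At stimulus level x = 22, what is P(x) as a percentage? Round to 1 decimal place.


P(x) = 1/(1 + e^(-0.57*(22 - 23)))
Exponent = -0.57 * -1 = 0.57
e^(0.57) = 1.768267
P = 1/(1 + 1.768267) = 0.361237
Percentage = 36.1


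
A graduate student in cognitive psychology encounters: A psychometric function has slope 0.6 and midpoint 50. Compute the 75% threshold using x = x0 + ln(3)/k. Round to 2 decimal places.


At P = 0.75: 0.75 = 1/(1 + e^(-k*(x-x0)))
Solving: e^(-k*(x-x0)) = 1/3
x = x0 + ln(3)/k
ln(3) = 1.0986
x = 50 + 1.0986/0.6
= 50 + 1.831
= 51.83


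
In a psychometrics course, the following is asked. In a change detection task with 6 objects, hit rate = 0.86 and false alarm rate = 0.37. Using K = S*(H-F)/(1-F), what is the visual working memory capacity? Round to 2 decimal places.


K = S * (H - F) / (1 - F)
H - F = 0.49
1 - F = 0.63
K = 6 * 0.49 / 0.63
= 4.67


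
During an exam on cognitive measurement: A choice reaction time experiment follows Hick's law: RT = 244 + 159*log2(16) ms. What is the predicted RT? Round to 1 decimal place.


RT = 244 + 159 * log2(16)
log2(16) = 4.0
RT = 244 + 159 * 4.0
= 244 + 636.0
= 880.0 ms


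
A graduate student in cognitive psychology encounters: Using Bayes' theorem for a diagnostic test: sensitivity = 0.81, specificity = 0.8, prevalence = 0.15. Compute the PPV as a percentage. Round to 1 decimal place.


PPV = (sens * prev) / (sens * prev + (1-spec) * (1-prev))
Numerator = 0.81 * 0.15 = 0.1215
P(positive and no disease) = (1 - spec) * (1 - prev) = (1 - 0.8) * (1 - 0.15) = 0.17
Denominator = 0.1215 + 0.17 = 0.2915
PPV = 0.1215 / 0.2915 = 0.41681
As percentage = 41.7


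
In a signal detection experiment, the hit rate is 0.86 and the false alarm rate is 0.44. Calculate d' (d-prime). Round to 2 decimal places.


d' = z(HR) - z(FAR)
z(0.86) = 1.0803
z(0.44) = -0.151
d' = 1.0803 - -0.151
= 1.23


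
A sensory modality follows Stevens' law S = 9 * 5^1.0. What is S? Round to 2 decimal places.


S = 9 * 5^1.0
5^1.0 = 5.0
S = 9 * 5.0
= 45.00


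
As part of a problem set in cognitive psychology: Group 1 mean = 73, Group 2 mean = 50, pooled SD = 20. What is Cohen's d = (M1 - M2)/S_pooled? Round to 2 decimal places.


Cohen's d = (M1 - M2) / S_pooled
= (73 - 50) / 20
= 23 / 20
= 1.15


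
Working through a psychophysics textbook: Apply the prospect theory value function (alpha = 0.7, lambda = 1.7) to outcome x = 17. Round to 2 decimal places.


Since x = 17 >= 0, use v(x) = x^0.7
17^0.7 = 7.2663
v(17) = 7.27


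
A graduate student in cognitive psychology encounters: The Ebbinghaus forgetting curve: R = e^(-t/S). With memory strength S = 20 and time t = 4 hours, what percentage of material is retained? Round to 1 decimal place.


R = e^(-t/S)
-t/S = -4/20 = -0.2
R = e^(-0.2) = 0.818731
Percentage = 0.818731 * 100
= 81.9


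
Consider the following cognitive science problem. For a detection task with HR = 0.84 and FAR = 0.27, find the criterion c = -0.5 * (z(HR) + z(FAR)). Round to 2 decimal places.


c = -0.5 * (z(HR) + z(FAR))
z(0.84) = 0.9945
z(0.27) = -0.6128
c = -0.5 * (0.9945 + -0.6128)
= -0.5 * 0.3817
= -0.19


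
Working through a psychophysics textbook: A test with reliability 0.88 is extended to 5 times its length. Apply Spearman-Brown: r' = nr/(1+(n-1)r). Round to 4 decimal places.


r_new = n*r / (1 + (n-1)*r)
Numerator = 5 * 0.88 = 4.4
Denominator = 1 + 4 * 0.88 = 4.52
r_new = 4.4 / 4.52
= 0.9735


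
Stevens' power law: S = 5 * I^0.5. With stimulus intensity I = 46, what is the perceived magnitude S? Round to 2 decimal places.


S = 5 * 46^0.5
46^0.5 = 6.7823
S = 5 * 6.7823
= 33.91


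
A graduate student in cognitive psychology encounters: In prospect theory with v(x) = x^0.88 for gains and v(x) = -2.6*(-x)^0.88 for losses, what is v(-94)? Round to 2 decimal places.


Since x = -94 < 0, use v(x) = -lambda*(-x)^alpha
(-x) = 94
94^0.88 = 54.4945
v(-94) = -2.6 * 54.4945
= -141.69


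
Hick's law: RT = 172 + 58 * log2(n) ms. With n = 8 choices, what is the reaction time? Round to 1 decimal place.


RT = 172 + 58 * log2(8)
log2(8) = 3.0
RT = 172 + 58 * 3.0
= 172 + 174.0
= 346.0 ms
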